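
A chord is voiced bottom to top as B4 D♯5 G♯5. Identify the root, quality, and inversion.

G# minor, first inversion

The pitch classes B, D#, G# arrange in thirds as G#–B–D#: a G# minor triad.
B is the third of G# minor; third in the bass means first inversion (figured bass 6).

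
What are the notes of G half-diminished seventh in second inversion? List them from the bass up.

The chord tones are G–Bb–Db–F. With the fifth (Db) lowest for second inversion: Db, F, G, Bb.

Db, F, G, Bb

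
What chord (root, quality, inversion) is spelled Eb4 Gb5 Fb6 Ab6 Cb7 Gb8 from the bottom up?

Fb major ninth, third inversion

The distinct note names are Eb, Gb, Fb, Ab, Cb. Stacked in thirds they read Fb–Ab–Cb–Eb–Gb, which is a major ninth chord on Fb.
With the seventh (Eb) in the bass, the chord is in third inversion.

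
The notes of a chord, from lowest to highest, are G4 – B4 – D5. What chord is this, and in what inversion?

The pitch classes G, B, D arrange in thirds as G–B–D: a G major triad.
With the root (G) in the bass, the chord is in root position (figured bass 5/3).

G major, root position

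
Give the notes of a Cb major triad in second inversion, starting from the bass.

The chord tones are Cb–Eb–Gb. With the fifth (Gb) lowest for second inversion: Gb, Cb, Eb.

Gb, Cb, Eb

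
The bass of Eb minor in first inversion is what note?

Gb

Eb minor is Eb–Gb–Bb. First inversion places the third in the bass: Gb.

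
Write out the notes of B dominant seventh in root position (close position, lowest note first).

Spelling B dominant seventh: B–D#–F#–A. In root position the root is bass, giving B, D#, F#, A from the bottom.

B, D#, F#, A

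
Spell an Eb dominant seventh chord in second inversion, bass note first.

Eb dominant seventh is Eb–G–Bb–Db. Second inversion puts the fifth (Bb) in the bass, with the remaining tones above: Bb, Db, Eb, G.

Bb, Db, Eb, G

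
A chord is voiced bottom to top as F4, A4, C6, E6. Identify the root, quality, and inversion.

The distinct note names are F, A, C, E. Stacked in thirds they read F–A–C–E, which is a major seventh chord on F.
With the root (F) in the bass, the chord is in root position (figured bass 7).

F major seventh, root position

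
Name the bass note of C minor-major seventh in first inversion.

Eb

The third of C minor-major seventh (C–Eb–G–B) is Eb; that is the bass in first inversion.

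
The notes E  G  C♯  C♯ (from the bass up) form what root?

C#

The distinct letter names are E, G, C#. Arranged as a stack of thirds they read C#–E–G, so C# is the root (a C# diminished triad).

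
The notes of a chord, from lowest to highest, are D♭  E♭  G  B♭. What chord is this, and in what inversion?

The distinct note names are Db, Eb, G, Bb. Stacked in thirds they read Eb–G–Bb–Db, which is a dominant seventh chord on Eb.
Db is the seventh of Eb dominant seventh; seventh in the bass means third inversion (figured bass 4/2).

Eb dominant seventh, third inversion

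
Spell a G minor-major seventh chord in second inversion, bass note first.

G minor-major seventh is G–Bb–D–F#. Second inversion puts the fifth (D) in the bass, with the remaining tones above: D, F#, G, Bb.

D, F#, G, Bb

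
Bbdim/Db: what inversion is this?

first inversion

Bbdim/Db means Bb diminished with Db in the bass. Db is the third of Bb diminished (Bb–Db–Fb), so this is first inversion.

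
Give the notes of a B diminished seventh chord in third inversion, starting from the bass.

Ab, B, D, F

The chord tones are B–D–F–Ab. With the seventh (Ab) lowest for third inversion: Ab, B, D, F.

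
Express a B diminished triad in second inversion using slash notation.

Bdim/F

Second inversion of B diminished has the fifth (F) in the bass. As a slash chord: Bdim/F.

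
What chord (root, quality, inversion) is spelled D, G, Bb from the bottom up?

G minor, second inversion

The distinct note names are D, G, Bb. Stacked in thirds they read G–Bb–D, which is a minor triad on G.
The lowest note is D, the fifth of the chord, so this is second inversion (figured bass 6/4).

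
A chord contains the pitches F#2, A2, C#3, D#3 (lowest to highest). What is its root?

D#

The distinct letter names are F#, A, C#, D#. Arranged as a stack of thirds they read D#–F#–A–C#, so D# is the root (a D# half-diminished seventh chord).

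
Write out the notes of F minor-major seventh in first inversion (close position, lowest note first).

Spelling F minor-major seventh: F–Ab–C–E. In first inversion the third is bass, giving Ab, C, E, F from the bottom.

Ab, C, E, F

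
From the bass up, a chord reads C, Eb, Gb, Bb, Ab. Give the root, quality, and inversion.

Reducing to letter names: C, Eb, Gb, Bb, Ab. These stack in thirds as Ab–C–Eb–Gb–Bb — an Ab dominant ninth chord.
With the third (C) in the bass, the chord is in first inversion.

Ab dominant ninth, first inversion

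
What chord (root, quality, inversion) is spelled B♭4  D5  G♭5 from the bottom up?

Gb augmented, first inversion

Reducing to letter names: Bb, D, Gb. These stack in thirds as Gb–Bb–D — a Gb augmented triad.
The lowest note is Bb, the third of the chord, so this is first inversion (figured bass 6).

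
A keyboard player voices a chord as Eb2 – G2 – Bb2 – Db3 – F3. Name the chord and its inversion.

The pitch classes Eb, G, Bb, Db, F arrange in thirds as Eb–G–Bb–Db–F: an Eb dominant ninth chord.
Eb is the root of Eb dominant ninth; root in the bass means root position.

Eb dominant ninth, root position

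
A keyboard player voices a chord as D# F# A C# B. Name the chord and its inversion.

The distinct note names are D#, F#, A, C#, B. Stacked in thirds they read B–D#–F#–A–C#, which is a dominant ninth chord on B.
With the third (D#) in the bass, the chord is in first inversion.

B dominant ninth, first inversion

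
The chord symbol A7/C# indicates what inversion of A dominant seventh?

first inversion

A7/C# means A dominant seventh with C# in the bass. C# is the third of A dominant seventh (A–C#–E–G), so this is first inversion.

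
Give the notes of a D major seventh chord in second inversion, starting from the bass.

D major seventh is D–F#–A–C#. Second inversion puts the fifth (A) in the bass, with the remaining tones above: A, C#, D, F#.

A, C#, D, F#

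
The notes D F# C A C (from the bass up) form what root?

D

D, F#, C, A are the tones of a D dominant seventh chord (D–F#–A–C), making D the root.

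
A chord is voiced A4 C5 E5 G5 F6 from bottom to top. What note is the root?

F

Reordering A, C, E, G, F into stacked thirds gives F–A–C–E–G; the bottom of that stack, F, is the root.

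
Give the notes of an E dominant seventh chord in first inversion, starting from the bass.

The chord tones are E–G#–B–D. With the third (G#) lowest for first inversion: G#, B, D, E.

G#, B, D, E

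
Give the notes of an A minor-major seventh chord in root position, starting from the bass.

A, C, E, G#

A minor-major seventh is A–C–E–G#. Root position puts the root (A) in the bass, with the remaining tones above: A, C, E, G#.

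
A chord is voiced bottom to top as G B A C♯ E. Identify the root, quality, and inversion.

The pitch classes G, B, A, C#, E arrange in thirds as A–C#–E–G–B: an A dominant ninth chord.
The lowest note is G, the seventh of the chord, so this is third inversion.

A dominant ninth, third inversion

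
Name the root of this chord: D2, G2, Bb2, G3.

G

Reordering D, G, Bb into stacked thirds gives G–Bb–D; the bottom of that stack, G, is the root.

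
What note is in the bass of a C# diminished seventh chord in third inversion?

C# diminished seventh is C#–E–G–Bb. Third inversion places the seventh in the bass: Bb.

Bb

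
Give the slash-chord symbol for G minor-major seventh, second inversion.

Gm(maj7)/D

Second inversion of G minor-major seventh has the fifth (D) in the bass. As a slash chord: Gm(maj7)/D.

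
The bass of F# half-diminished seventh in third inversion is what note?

E

The seventh of F# half-diminished seventh (F#–A–C–E) is E; that is the bass in third inversion.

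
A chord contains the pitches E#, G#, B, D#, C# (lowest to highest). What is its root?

The distinct letter names are E#, G#, B, D#, C#. Arranged as a stack of thirds they read C#–E#–G#–B–D#, so C# is the root (a C# dominant ninth chord).

C#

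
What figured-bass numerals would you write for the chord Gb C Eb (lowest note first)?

The notes Gb, C, Eb stack in thirds as C–Eb–Gb — a C diminished triad. The bass Gb is the fifth, so this is second inversion: figured 6/4.

6/4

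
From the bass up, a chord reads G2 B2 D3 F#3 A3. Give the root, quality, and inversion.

The distinct note names are G, B, D, F#, A. Stacked in thirds they read G–B–D–F#–A, which is a major ninth chord on G.
The lowest note is G, the root of the chord, so this is root position.

G major ninth, root position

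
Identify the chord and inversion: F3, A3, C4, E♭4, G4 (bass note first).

F dominant ninth, root position

Reducing to letter names: F, A, C, Eb, G. These stack in thirds as F–A–C–Eb–G — an F dominant ninth chord.
F is the root of F dominant ninth; root in the bass means root position.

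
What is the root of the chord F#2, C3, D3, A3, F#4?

D

Reordering F#, C, D, A into stacked thirds gives D–F#–A–C; the bottom of that stack, D, is the root.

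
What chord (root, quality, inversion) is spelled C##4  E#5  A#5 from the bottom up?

The distinct note names are C##, E#, A#. Stacked in thirds they read A#–C##–E#, which is a major triad on A#.
The lowest note is C##, the third of the chord, so this is first inversion (figured bass 6).

A# major, first inversion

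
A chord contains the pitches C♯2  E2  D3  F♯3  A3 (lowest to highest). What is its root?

D

The distinct letter names are C#, E, D, F#, A. Arranged as a stack of thirds they read D–F#–A–C#–E, so D is the root (a D major ninth chord).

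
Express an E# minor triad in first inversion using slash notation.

E#m/G#

First inversion of E# minor has the third (G#) in the bass. As a slash chord: E#m/G#.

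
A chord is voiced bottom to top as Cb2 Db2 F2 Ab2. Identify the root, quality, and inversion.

Reducing to letter names: Cb, Db, F, Ab. These stack in thirds as Db–F–Ab–Cb — a Db dominant seventh chord.
With the seventh (Cb) in the bass, the chord is in third inversion (figured bass 4/2).

Db dominant seventh, third inversion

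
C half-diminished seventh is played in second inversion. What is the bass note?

The fifth of C half-diminished seventh (C–Eb–Gb–Bb) is Gb; that is the bass in second inversion.

Gb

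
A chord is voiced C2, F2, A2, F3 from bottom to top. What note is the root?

Reordering C, F, A into stacked thirds gives F–A–C; the bottom of that stack, F, is the root.

F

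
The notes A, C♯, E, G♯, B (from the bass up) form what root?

The distinct letter names are A, C#, E, G#, B. Arranged as a stack of thirds they read A–C#–E–G#–B, so A is the root (an A major ninth chord).

A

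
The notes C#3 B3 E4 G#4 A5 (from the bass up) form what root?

C#, B, E, G#, A are the tones of an A major ninth chord (A–C#–E–G#–B), making A the root.

A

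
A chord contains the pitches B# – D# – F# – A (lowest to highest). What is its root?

Reordering B#, D#, F#, A into stacked thirds gives B#–D#–F#–A; the bottom of that stack, B#, is the root.

B#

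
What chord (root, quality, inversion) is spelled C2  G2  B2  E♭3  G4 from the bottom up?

C minor-major seventh, root position

The distinct note names are C, G, B, Eb. Stacked in thirds they read C–Eb–G–B, which is a minor-major seventh chord on C.
The lowest note is C, the root of the chord, so this is root position (figured bass 7).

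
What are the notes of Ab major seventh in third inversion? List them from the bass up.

Spelling Ab major seventh: Ab–C–Eb–G. In third inversion the seventh is bass, giving G, Ab, C, Eb from the bottom.

G, Ab, C, Eb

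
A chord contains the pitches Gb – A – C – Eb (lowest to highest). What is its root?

A

The distinct letter names are Gb, A, C, Eb. Arranged as a stack of thirds they read A–C–Eb–Gb, so A is the root (an A diminished seventh chord).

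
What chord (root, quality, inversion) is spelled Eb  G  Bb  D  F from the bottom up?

Eb major ninth, root position

The pitch classes Eb, G, Bb, D, F arrange in thirds as Eb–G–Bb–D–F: an Eb major ninth chord.
With the root (Eb) in the bass, the chord is in root position.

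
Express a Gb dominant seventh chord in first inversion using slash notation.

Gb7/Bb

First inversion of Gb dominant seventh has the third (Bb) in the bass. As a slash chord: Gb7/Bb.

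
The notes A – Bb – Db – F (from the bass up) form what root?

Bb

The distinct letter names are A, Bb, Db, F. Arranged as a stack of thirds they read Bb–Db–F–A, so Bb is the root (a Bb minor-major seventh chord).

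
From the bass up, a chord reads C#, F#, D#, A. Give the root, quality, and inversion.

D# half-diminished seventh, third inversion

The distinct note names are C#, F#, D#, A. Stacked in thirds they read D#–F#–A–C#, which is a half-diminished seventh chord on D#.
With the seventh (C#) in the bass, the chord is in third inversion (figured bass 4/2).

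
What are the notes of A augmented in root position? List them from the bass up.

A, C#, E#

A augmented is A–C#–E#. Root position puts the root (A) in the bass, with the remaining tones above: A, C#, E#.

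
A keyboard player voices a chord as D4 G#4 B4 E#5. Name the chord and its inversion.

E# diminished seventh, third inversion

Reducing to letter names: D, G#, B, E#. These stack in thirds as E#–G#–B–D — an E# diminished seventh chord.
The lowest note is D, the seventh of the chord, so this is third inversion (figured bass 4/2).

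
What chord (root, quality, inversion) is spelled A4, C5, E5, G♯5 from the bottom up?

A minor-major seventh, root position

The pitch classes A, C, E, G# arrange in thirds as A–C–E–G#: an A minor-major seventh chord.
With the root (A) in the bass, the chord is in root position (figured bass 7).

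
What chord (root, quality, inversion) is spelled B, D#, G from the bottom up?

The pitch classes B, D#, G arrange in thirds as G–B–D#: a G augmented triad.
The lowest note is B, the third of the chord, so this is first inversion (figured bass 6).

G augmented, first inversion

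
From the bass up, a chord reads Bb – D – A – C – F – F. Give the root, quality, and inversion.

Bb major ninth, root position

The distinct note names are Bb, D, A, C, F. Stacked in thirds they read Bb–D–F–A–C, which is a major ninth chord on Bb.
Bb is the root of Bb major ninth; root in the bass means root position.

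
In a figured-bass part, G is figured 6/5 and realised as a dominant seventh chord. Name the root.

Eb

The figures 6/5 mean the third of the chord is in the bass. If G is the third of a dominant seventh chord, the root is Eb (chord tones Eb–G–Bb–Db).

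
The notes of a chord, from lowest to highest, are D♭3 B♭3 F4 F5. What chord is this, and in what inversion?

Reducing to letter names: Db, Bb, F. These stack in thirds as Bb–Db–F — a Bb minor triad.
With the third (Db) in the bass, the chord is in first inversion (figured bass 6).

Bb minor, first inversion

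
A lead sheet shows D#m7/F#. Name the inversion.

first inversion

D#m7/F# means D# minor seventh with F# in the bass. F# is the third of D# minor seventh (D#–F#–A#–C#), so this is first inversion.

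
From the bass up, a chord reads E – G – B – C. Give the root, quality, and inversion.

Reducing to letter names: E, G, B, C. These stack in thirds as C–E–G–B — a C major seventh chord.
With the third (E) in the bass, the chord is in first inversion (figured bass 6/5).

C major seventh, first inversion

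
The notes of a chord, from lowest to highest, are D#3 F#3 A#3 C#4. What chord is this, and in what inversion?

D# minor seventh, root position

The distinct note names are D#, F#, A#, C#. Stacked in thirds they read D#–F#–A#–C#, which is a minor seventh chord on D#.
D# is the root of D# minor seventh; root in the bass means root position (figured bass 7).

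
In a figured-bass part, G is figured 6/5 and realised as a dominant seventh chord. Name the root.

Eb

The figures 6/5 mean the third of the chord is in the bass. If G is the third of a dominant seventh chord, the root is Eb (chord tones Eb–G–Bb–Db).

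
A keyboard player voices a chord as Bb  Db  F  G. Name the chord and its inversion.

G half-diminished seventh, first inversion

The pitch classes Bb, Db, F, G arrange in thirds as G–Bb–Db–F: a G half-diminished seventh chord.
Bb is the third of G half-diminished seventh; third in the bass means first inversion (figured bass 6/5).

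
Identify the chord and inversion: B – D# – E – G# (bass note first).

E major seventh, second inversion

The distinct note names are B, D#, E, G#. Stacked in thirds they read E–G#–B–D#, which is a major seventh chord on E.
B is the fifth of E major seventh; fifth in the bass means second inversion (figured bass 4/3).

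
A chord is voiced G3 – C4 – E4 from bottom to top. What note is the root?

C

The distinct letter names are G, C, E. Arranged as a stack of thirds they read C–E–G, so C is the root (a C major triad).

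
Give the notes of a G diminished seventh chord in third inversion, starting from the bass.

The chord tones are G–Bb–Db–Fb. With the seventh (Fb) lowest for third inversion: Fb, G, Bb, Db.

Fb, G, Bb, Db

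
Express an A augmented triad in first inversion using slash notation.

First inversion of A augmented has the third (C#) in the bass. As a slash chord: Aaug/C#.

Aaug/C#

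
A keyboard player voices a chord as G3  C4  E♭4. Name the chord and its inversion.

The distinct note names are G, C, Eb. Stacked in thirds they read C–Eb–G, which is a minor triad on C.
With the fifth (G) in the bass, the chord is in second inversion (figured bass 6/4).

C minor, second inversion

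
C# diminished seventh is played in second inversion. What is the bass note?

In second inversion the fifth is lowest. For C# diminished seventh (C#–E–G–Bb) that is G.

G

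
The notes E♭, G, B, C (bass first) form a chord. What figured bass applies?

6/5

The notes Eb, G, B, C stack in thirds as C–Eb–G–B — a C minor-major seventh chord. The bass Eb is the third, so this is first inversion: figured 6/5.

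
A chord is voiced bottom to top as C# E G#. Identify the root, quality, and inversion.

C# minor, root position

The pitch classes C#, E, G# arrange in thirds as C#–E–G#: a C# minor triad.
With the root (C#) in the bass, the chord is in root position (figured bass 5/3).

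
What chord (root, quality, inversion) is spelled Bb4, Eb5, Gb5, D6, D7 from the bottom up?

The pitch classes Bb, Eb, Gb, D arrange in thirds as Eb–Gb–Bb–D: an Eb minor-major seventh chord.
The lowest note is Bb, the fifth of the chord, so this is second inversion (figured bass 4/3).

Eb minor-major seventh, second inversion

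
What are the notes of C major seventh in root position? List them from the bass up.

C, E, G, B

C major seventh is C–E–G–B. Root position puts the root (C) in the bass, with the remaining tones above: C, E, G, B.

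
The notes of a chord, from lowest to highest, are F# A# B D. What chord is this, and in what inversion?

The pitch classes F#, A#, B, D arrange in thirds as B–D–F#–A#: a B minor-major seventh chord.
With the fifth (F#) in the bass, the chord is in second inversion (figured bass 4/3).

B minor-major seventh, second inversion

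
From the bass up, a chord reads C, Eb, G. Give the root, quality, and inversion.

C minor, root position

Reducing to letter names: C, Eb, G. These stack in thirds as C–Eb–G — a C minor triad.
The lowest note is C, the root of the chord, so this is root position (figured bass 5/3).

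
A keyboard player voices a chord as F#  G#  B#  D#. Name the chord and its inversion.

G# dominant seventh, third inversion

The pitch classes F#, G#, B#, D# arrange in thirds as G#–B#–D#–F#: a G# dominant seventh chord.
F# is the seventh of G# dominant seventh; seventh in the bass means third inversion (figured bass 4/2).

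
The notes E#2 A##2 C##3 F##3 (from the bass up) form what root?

F##

Reordering E#, A##, C##, F## into stacked thirds gives F##–A##–C##–E#; the bottom of that stack, F##, is the root.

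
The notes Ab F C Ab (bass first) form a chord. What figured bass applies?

6

The notes Ab, F, C stack in thirds as F–Ab–C — an F minor triad. The bass Ab is the third, so this is first inversion: figured 6.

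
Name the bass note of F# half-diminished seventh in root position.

The root of F# half-diminished seventh (F#–A–C–E) is F#; that is the bass in root position.

F#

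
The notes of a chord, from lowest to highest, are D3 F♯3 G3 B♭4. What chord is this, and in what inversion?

G minor-major seventh, second inversion

The pitch classes D, F#, G, Bb arrange in thirds as G–Bb–D–F#: a G minor-major seventh chord.
The lowest note is D, the fifth of the chord, so this is second inversion (figured bass 4/3).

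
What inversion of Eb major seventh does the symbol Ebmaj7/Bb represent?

Ebmaj7/Bb means Eb major seventh with Bb in the bass. Bb is the fifth of Eb major seventh (Eb–G–Bb–D), so this is second inversion.

second inversion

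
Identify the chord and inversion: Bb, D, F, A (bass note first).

Reducing to letter names: Bb, D, F, A. These stack in thirds as Bb–D–F–A — a Bb major seventh chord.
Bb is the root of Bb major seventh; root in the bass means root position (figured bass 7).

Bb major seventh, root position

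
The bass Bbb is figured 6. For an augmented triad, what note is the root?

The figures 6 mean the third of the chord is in the bass. If Bbb is the third of an augmented triad, the root is Gbb (chord tones Gbb–Bbb–Db).

Gbb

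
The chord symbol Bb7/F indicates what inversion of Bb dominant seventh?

second inversion

Bb7/F means Bb dominant seventh with F in the bass. F is the fifth of Bb dominant seventh (Bb–D–F–Ab), so this is second inversion.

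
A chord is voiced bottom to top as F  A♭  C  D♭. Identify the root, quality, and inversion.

The distinct note names are F, Ab, C, Db. Stacked in thirds they read Db–F–Ab–C, which is a major seventh chord on Db.
The lowest note is F, the third of the chord, so this is first inversion (figured bass 6/5).

Db major seventh, first inversion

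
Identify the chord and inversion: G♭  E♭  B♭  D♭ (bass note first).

Reducing to letter names: Gb, Eb, Bb, Db. These stack in thirds as Eb–Gb–Bb–Db — an Eb minor seventh chord.
The lowest note is Gb, the third of the chord, so this is first inversion (figured bass 6/5).

Eb minor seventh, first inversion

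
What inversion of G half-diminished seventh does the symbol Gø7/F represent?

third inversion

Gø7/F means G half-diminished seventh with F in the bass. F is the seventh of G half-diminished seventh (G–Bb–Db–F), so this is third inversion.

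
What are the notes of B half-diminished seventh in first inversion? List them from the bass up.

Spelling B half-diminished seventh: B–D–F–A. In first inversion the third is bass, giving D, F, A, B from the bottom.

D, F, A, B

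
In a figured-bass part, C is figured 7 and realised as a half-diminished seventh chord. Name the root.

The figures 7 mean the root of the chord is in the bass. If C is the root of a half-diminished seventh chord, the root is C (chord tones C–Eb–Gb–Bb).

C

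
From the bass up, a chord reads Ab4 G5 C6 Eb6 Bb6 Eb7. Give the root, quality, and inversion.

Ab major ninth, root position

The pitch classes Ab, G, C, Eb, Bb arrange in thirds as Ab–C–Eb–G–Bb: an Ab major ninth chord.
With the root (Ab) in the bass, the chord is in root position.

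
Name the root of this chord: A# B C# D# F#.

A#, B, C#, D#, F# are the tones of a B major ninth chord (B–D#–F#–A#–C#), making B the root.

B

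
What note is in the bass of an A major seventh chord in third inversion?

The seventh of A major seventh (A–C#–E–G#) is G#; that is the bass in third inversion.

G#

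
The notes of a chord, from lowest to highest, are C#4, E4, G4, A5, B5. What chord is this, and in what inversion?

The pitch classes C#, E, G, A, B arrange in thirds as A–C#–E–G–B: an A dominant ninth chord.
C# is the third of A dominant ninth; third in the bass means first inversion.

A dominant ninth, first inversion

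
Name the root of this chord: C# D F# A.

C#, D, F#, A are the tones of a D major seventh chord (D–F#–A–C#), making D the root.

D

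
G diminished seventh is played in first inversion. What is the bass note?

Bb

In first inversion the third is lowest. For G diminished seventh (G–Bb–Db–Fb) that is Bb.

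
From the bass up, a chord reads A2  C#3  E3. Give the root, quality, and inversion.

The pitch classes A, C#, E arrange in thirds as A–C#–E: an A major triad.
With the root (A) in the bass, the chord is in root position (figured bass 5/3).

A major, root position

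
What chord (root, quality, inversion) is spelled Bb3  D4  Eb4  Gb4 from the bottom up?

The pitch classes Bb, D, Eb, Gb arrange in thirds as Eb–Gb–Bb–D: an Eb minor-major seventh chord.
With the fifth (Bb) in the bass, the chord is in second inversion (figured bass 4/3).

Eb minor-major seventh, second inversion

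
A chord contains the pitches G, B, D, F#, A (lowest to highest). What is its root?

The distinct letter names are G, B, D, F#, A. Arranged as a stack of thirds they read G–B–D–F#–A, so G is the root (a G major ninth chord).

G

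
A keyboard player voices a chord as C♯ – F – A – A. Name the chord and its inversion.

F augmented, second inversion

The pitch classes C#, F, A arrange in thirds as F–A–C#: an F augmented triad.
C# is the fifth of F augmented; fifth in the bass means second inversion (figured bass 6/4).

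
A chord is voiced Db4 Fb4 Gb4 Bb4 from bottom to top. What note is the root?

Gb

The distinct letter names are Db, Fb, Gb, Bb. Arranged as a stack of thirds they read Gb–Bb–Db–Fb, so Gb is the root (a Gb dominant seventh chord).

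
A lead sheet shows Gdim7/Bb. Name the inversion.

Gdim7/Bb means G diminished seventh with Bb in the bass. Bb is the third of G diminished seventh (G–Bb–Db–Fb), so this is first inversion.

first inversion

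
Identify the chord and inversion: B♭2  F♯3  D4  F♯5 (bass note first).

Reducing to letter names: Bb, F#, D. These stack in thirds as Bb–D–F# — a Bb augmented triad.
The lowest note is Bb, the root of the chord, so this is root position (figured bass 5/3).

Bb augmented, root position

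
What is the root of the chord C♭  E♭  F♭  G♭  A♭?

Reordering Cb, Eb, Fb, Gb, Ab into stacked thirds gives Fb–Ab–Cb–Eb–Gb; the bottom of that stack, Fb, is the root.

Fb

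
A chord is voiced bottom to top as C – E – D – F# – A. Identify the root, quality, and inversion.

D dominant ninth, third inversion

Reducing to letter names: C, E, D, F#, A. These stack in thirds as D–F#–A–C–E — a D dominant ninth chord.
With the seventh (C) in the bass, the chord is in third inversion.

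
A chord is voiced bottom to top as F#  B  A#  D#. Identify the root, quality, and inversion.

Reducing to letter names: F#, B, A#, D#. These stack in thirds as B–D#–F#–A# — a B major seventh chord.
With the fifth (F#) in the bass, the chord is in second inversion (figured bass 4/3).

B major seventh, second inversion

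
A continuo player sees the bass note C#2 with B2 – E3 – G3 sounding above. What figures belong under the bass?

7

The notes C#, B, E, G stack in thirds as C#–E–G–B — a C# half-diminished seventh chord. The bass C# is the root, so this is root position: figured 7.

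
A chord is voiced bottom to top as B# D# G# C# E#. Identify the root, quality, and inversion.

The distinct note names are B#, D#, G#, C#, E#. Stacked in thirds they read C#–E#–G#–B#–D#, which is a major ninth chord on C#.
B# is the seventh of C# major ninth; seventh in the bass means third inversion.

C# major ninth, third inversion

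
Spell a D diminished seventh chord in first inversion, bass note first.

F, Ab, Cb, D

D diminished seventh is D–F–Ab–Cb. First inversion puts the third (F) in the bass, with the remaining tones above: F, Ab, Cb, D.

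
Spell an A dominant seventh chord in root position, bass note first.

A, C#, E, G

A dominant seventh is A–C#–E–G. Root position puts the root (A) in the bass, with the remaining tones above: A, C#, E, G.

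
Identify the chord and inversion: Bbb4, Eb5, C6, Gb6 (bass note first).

The distinct note names are Bbb, Eb, C, Gb. Stacked in thirds they read C–Eb–Gb–Bbb, which is a diminished seventh chord on C.
The lowest note is Bbb, the seventh of the chord, so this is third inversion (figured bass 4/2).

C diminished seventh, third inversion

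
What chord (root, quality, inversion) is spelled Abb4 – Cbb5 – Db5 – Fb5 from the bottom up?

Db diminished seventh, second inversion

Reducing to letter names: Abb, Cbb, Db, Fb. These stack in thirds as Db–Fb–Abb–Cbb — a Db diminished seventh chord.
With the fifth (Abb) in the bass, the chord is in second inversion (figured bass 4/3).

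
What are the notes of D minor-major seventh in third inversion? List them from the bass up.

C#, D, F, A

D minor-major seventh is D–F–A–C#. Third inversion puts the seventh (C#) in the bass, with the remaining tones above: C#, D, F, A.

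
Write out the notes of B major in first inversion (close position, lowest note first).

Spelling B major: B–D#–F#. In first inversion the third is bass, giving D#, F#, B from the bottom.

D#, F#, B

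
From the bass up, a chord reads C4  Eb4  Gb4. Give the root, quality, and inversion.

C diminished, root position

The pitch classes C, Eb, Gb arrange in thirds as C–Eb–Gb: a C diminished triad.
The lowest note is C, the root of the chord, so this is root position (figured bass 5/3).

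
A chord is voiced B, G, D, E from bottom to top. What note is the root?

E

The distinct letter names are B, G, D, E. Arranged as a stack of thirds they read E–G–B–D, so E is the root (an E minor seventh chord).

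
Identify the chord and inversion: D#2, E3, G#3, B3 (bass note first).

The distinct note names are D#, E, G#, B. Stacked in thirds they read E–G#–B–D#, which is a major seventh chord on E.
With the seventh (D#) in the bass, the chord is in third inversion (figured bass 4/2).

E major seventh, third inversion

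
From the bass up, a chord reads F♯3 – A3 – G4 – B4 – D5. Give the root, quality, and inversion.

G major ninth, third inversion

The distinct note names are F#, A, G, B, D. Stacked in thirds they read G–B–D–F#–A, which is a major ninth chord on G.
F# is the seventh of G major ninth; seventh in the bass means third inversion.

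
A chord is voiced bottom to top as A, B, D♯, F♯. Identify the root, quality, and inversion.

B dominant seventh, third inversion

The distinct note names are A, B, D#, F#. Stacked in thirds they read B–D#–F#–A, which is a dominant seventh chord on B.
The lowest note is A, the seventh of the chord, so this is third inversion (figured bass 4/2).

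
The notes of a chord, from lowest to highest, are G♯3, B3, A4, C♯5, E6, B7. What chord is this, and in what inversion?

The pitch classes G#, B, A, C#, E arrange in thirds as A–C#–E–G#–B: an A major ninth chord.
With the seventh (G#) in the bass, the chord is in third inversion.

A major ninth, third inversion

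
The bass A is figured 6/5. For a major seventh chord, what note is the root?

F

The figures 6/5 mean the third of the chord is in the bass. If A is the third of a major seventh chord, the root is F (chord tones F–A–C–E).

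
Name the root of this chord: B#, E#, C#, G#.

B#, E#, C#, G# are the tones of a C# major seventh chord (C#–E#–G#–B#), making C# the root.

C#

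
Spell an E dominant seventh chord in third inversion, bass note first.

D, E, G#, B

The chord tones are E–G#–B–D. With the seventh (D) lowest for third inversion: D, E, G#, B.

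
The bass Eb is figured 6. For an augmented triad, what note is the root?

Cb

The figures 6 mean the third of the chord is in the bass. If Eb is the third of an augmented triad, the root is Cb (chord tones Cb–Eb–G).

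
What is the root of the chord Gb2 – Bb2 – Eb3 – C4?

Gb, Bb, Eb, C are the tones of a C half-diminished seventh chord (C–Eb–Gb–Bb), making C the root.

C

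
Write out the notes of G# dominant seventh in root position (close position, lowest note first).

G#, B#, D#, F#

Spelling G# dominant seventh: G#–B#–D#–F#. In root position the root is bass, giving G#, B#, D#, F# from the bottom.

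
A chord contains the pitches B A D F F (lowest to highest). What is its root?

The distinct letter names are B, A, D, F. Arranged as a stack of thirds they read B–D–F–A, so B is the root (a B half-diminished seventh chord).

B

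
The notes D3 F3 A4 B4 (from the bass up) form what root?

The distinct letter names are D, F, A, B. Arranged as a stack of thirds they read B–D–F–A, so B is the root (a B half-diminished seventh chord).

B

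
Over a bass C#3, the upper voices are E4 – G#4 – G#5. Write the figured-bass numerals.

The notes C#, E, G# stack in thirds as C#–E–G# — a C# minor triad. The bass C# is the root, so this is root position: figured 5/3.

5/3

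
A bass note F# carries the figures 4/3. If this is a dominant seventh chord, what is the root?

B

The figures 4/3 mean the fifth of the chord is in the bass. If F# is the fifth of a dominant seventh chord, the root is B (chord tones B–D#–F#–A).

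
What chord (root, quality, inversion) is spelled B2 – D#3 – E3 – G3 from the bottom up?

Reducing to letter names: B, D#, E, G. These stack in thirds as E–G–B–D# — an E minor-major seventh chord.
With the fifth (B) in the bass, the chord is in second inversion (figured bass 4/3).

E minor-major seventh, second inversion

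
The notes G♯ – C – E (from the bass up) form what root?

Reordering G#, C, E into stacked thirds gives C–E–G#; the bottom of that stack, C, is the root.

C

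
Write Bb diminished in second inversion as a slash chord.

Bbdim/Fb

Second inversion of Bb diminished has the fifth (Fb) in the bass. As a slash chord: Bbdim/Fb.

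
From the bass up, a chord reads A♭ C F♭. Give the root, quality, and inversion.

The distinct note names are Ab, C, Fb. Stacked in thirds they read Fb–Ab–C, which is an augmented triad on Fb.
With the third (Ab) in the bass, the chord is in first inversion (figured bass 6).

Fb augmented, first inversion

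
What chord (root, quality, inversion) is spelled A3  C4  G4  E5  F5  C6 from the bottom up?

F major ninth, first inversion

The distinct note names are A, C, G, E, F. Stacked in thirds they read F–A–C–E–G, which is a major ninth chord on F.
A is the third of F major ninth; third in the bass means first inversion.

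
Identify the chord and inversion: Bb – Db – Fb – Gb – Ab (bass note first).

Gb dominant ninth, first inversion

Reducing to letter names: Bb, Db, Fb, Gb, Ab. These stack in thirds as Gb–Bb–Db–Fb–Ab — a Gb dominant ninth chord.
Bb is the third of Gb dominant ninth; third in the bass means first inversion.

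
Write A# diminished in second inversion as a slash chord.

Second inversion of A# diminished has the fifth (E) in the bass. As a slash chord: A#dim/E.

A#dim/E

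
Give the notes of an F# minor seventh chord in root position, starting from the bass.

Spelling F# minor seventh: F#–A–C#–E. In root position the root is bass, giving F#, A, C#, E from the bottom.

F#, A, C#, E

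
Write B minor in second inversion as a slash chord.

Bm/F#

Second inversion of B minor has the fifth (F#) in the bass. As a slash chord: Bm/F#.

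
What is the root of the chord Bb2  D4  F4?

Bb

Reordering Bb, D, F into stacked thirds gives Bb–D–F; the bottom of that stack, Bb, is the root.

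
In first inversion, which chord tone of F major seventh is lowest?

F major seventh is F–A–C–E. First inversion places the third in the bass: A.

A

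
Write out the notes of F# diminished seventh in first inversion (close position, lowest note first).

F# diminished seventh is F#–A–C–Eb. First inversion puts the third (A) in the bass, with the remaining tones above: A, C, Eb, F#.

A, C, Eb, F#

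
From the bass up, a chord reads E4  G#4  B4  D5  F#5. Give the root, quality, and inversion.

The distinct note names are E, G#, B, D, F#. Stacked in thirds they read E–G#–B–D–F#, which is a dominant ninth chord on E.
The lowest note is E, the root of the chord, so this is root position.

E dominant ninth, root position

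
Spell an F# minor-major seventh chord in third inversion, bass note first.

E#, F#, A, C#

Spelling F# minor-major seventh: F#–A–C#–E#. In third inversion the seventh is bass, giving E#, F#, A, C# from the bottom.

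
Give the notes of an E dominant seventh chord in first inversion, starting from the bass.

The chord tones are E–G#–B–D. With the third (G#) lowest for first inversion: G#, B, D, E.

G#, B, D, E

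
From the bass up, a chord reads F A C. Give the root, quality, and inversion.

The pitch classes F, A, C arrange in thirds as F–A–C: an F major triad.
With the root (F) in the bass, the chord is in root position (figured bass 5/3).

F major, root position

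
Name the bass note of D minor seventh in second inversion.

A

The fifth of D minor seventh (D–F–A–C) is A; that is the bass in second inversion.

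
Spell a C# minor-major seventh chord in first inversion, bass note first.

E, G#, B#, C#

C# minor-major seventh is C#–E–G#–B#. First inversion puts the third (E) in the bass, with the remaining tones above: E, G#, B#, C#.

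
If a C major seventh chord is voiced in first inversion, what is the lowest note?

E

The third of C major seventh (C–E–G–B) is E; that is the bass in first inversion.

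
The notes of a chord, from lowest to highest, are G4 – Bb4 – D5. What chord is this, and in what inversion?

G minor, root position

The distinct note names are G, Bb, D. Stacked in thirds they read G–Bb–D, which is a minor triad on G.
The lowest note is G, the root of the chord, so this is root position (figured bass 5/3).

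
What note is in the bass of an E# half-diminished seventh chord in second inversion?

B

In second inversion the fifth is lowest. For E# half-diminished seventh (E#–G#–B–D#) that is B.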